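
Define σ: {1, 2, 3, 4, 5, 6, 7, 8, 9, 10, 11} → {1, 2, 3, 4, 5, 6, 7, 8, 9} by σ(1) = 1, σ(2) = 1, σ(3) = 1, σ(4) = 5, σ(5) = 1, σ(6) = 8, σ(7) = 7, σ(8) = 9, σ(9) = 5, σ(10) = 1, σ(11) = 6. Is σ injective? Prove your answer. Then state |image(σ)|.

6

σ(1) = 1 = σ(2) with 1 ≠ 2, so σ is not injective.
The image of σ is {1, 5, 6, 7, 8, 9}, which has 6 elements.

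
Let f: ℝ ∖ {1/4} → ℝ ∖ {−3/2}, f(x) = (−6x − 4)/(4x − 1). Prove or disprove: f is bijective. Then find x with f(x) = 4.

Suppose f(s) = f(t). Cross-multiplying: (−6s − 4)(4t − 1) = (−6t − 4)(4s − 1).
Expanding both sides and cancelling the symmetric terms leaves 22·(s − t) = 0. Since 22 ≠ 0, s = t. Therefore f is injective.
For any y ≠ −3/2, solving y(4x − 1) = −6x − 4 for x gives a well-defined x ≠ 1/4. So f is surjective.
Thus f is bijective.
Solving f(x) = 4: cross-multiplying gives −6x − 4 = 4(4x − 1), which rearranges to −22x = 0, so x = 0.

0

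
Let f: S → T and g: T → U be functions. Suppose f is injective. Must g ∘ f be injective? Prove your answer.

not injective

No. Take S = T = U = {0, 1}, f = identity (injective), and g(x) = 0 for every x.
Then (g ∘ f)(0) = 0 = (g ∘ f)(1) with 0 ≠ 1, so g ∘ f is not injective.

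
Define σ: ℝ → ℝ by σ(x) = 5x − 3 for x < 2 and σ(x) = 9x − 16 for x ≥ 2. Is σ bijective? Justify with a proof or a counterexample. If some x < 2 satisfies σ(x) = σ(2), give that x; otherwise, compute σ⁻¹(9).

Both pieces are strictly increasing (slopes 5 and 9), so each is injective on its own interval.
The left piece maps (−∞, 2) onto (−∞, 7); the right piece maps [2, ∞) onto [2, ∞).
These images overlap. In particular σ(2) = 2 (right piece), and solving 5x − 3 = 2 on the left piece gives x = 1 < 2.
So σ(1) = σ(2) with 1 ≠ 2, and σ is not injective, hence not bijective. This x = 1 is the requested value below 2.

1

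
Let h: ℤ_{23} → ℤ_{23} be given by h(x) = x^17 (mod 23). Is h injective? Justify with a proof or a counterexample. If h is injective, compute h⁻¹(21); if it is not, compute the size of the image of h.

Since 23 is prime, the nonzero elements of ℤ_{23} form a cyclic group of order 22.
As gcd(17, 22) = 1, raising to the 17th power is a bijection on this group: if x_1^17 ≡ x_2^17 then (x_1x_2^{−1})^17 = 1, and the only element of order dividing gcd(17, 22) = 1 is 1, so x_1 = x_2.
With h(0) = 0 this makes h injective on all of ℤ_{23}, hence bijective (finite equal-size domain and codomain). In particular h is injective.
Since h is injective, we find the preimage of 21. The inverse of x ↦ x^17 on (ℤ_{23})^× is x ↦ x^13, because 17·13 = 221 = 10·22 + 1 ≡ 1 (mod 22) and x^{22} = 1 for x ≠ 0 (Fermat). So h⁻¹(21) = 21^13 mod 23.
Repeated squaring mod 23: 21^1 ≡ 21, 21^2 ≡ 21² = 441 ≡ 4, 21^4 ≡ 4² = 16, 21^8 ≡ 16² = 256 ≡ 3. Since 13 = 8 + 4 + 1, 21^13 ≡ 3·16·21: 3·16 = 48 ≡ 2, then 2·21 = 42 ≡ 19. So 21^13 ≡ 19 (mod 23).
Hence h⁻¹(21) = 19.

19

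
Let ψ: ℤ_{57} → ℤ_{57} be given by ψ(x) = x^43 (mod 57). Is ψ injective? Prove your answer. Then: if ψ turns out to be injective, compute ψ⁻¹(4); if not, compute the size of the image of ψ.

28

Computing x^43 mod 57 for each x (by repeated squaring, reducing mod 57 at every step), the values ψ(0), ψ(1), …, ψ(56) are: 0, 1, 14, 21, 25, 35, 9, 7, 8, 42, 34, 11, 12, 10, 41, 51, 55, 5, 18, 19, 20, 33, 40, 44, 54, 28, 26, 27, 4, 53, 30, 31, 29, 3, 13, 17, 24, 37, 38, 39, 52, 2, 6, 16, 47, 45, 46, 23, 15, 49, 50, 48, 22, 32, 36, 43, 56.
Every element of ℤ_{57} appears exactly once in this list, so ψ is a bijection, and in particular injective.
Since ψ is injective, we read off the preimage of 4 from the same table: ψ(28) = 4, so ψ⁻¹(4) = 28.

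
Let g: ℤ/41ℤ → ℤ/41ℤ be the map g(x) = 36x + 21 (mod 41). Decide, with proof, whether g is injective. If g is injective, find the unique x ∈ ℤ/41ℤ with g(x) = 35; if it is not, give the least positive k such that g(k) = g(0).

30

Recall that g is injective when g(u) = g(v) forces u = v.
If g(u) = g(v), then 36u ≡ 36v (mod 41). Because gcd(36, 41) = 1, we may cancel 36 to get u ≡ v (mod 41).
Hence g is injective.
We now compute 36⁻¹ mod 41 explicitly. Euclid's algorithm: 41 = 1·36 + 5, 36 = 7·5 + 1; back-substituting gives 1 = 8·36 − 7·41, so 36⁻¹ ≡ 8 (mod 41).
Since g is injective, we find g⁻¹(35): we need 36x ≡ 35 − 21 ≡ 14 (mod 41). Using 36⁻¹ = 8: x ≡ 8·14 = 112 = 2·41 + 30, so x = 30.
Check: g(30) = 36·30 + 21 = 1101 = 26·41 + 35 ≡ 35 (mod 41).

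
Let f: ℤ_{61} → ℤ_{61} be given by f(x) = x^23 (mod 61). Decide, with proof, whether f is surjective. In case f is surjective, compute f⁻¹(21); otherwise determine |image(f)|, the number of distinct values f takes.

32

Since 61 is prime, the nonzero elements of ℤ_{61} form a cyclic group of order 60.
As gcd(23, 60) = 1, raising to the 23rd power is a bijection on this group: if x_1^23 ≡ x_2^23 then (x_1x_2^{−1})^23 = 1, and the only element of order dividing gcd(23, 60) = 1 is 1, so x_1 = x_2.
With f(0) = 0 this makes f injective on all of ℤ_{61}, hence bijective (finite equal-size domain and codomain). In particular f is surjective.
Since f is surjective, we find the preimage of 21. The inverse of x ↦ x^23 on (ℤ_{61})^× is x ↦ x^47, because 23·47 = 1081 = 18·60 + 1 ≡ 1 (mod 60) and x^{60} = 1 for x ≠ 0 (Fermat). So f⁻¹(21) = 21^47 mod 61.
Repeated squaring mod 61: 21^1 ≡ 21, 21^2 ≡ 21² = 441 ≡ 14, 21^4 ≡ 14² = 196 ≡ 13, 21^8 ≡ 13² = 169 ≡ 47, 21^16 ≡ 47² = 2209 ≡ 13, 21^32 ≡ 13² = 169 ≡ 47. Since 47 = 32 + 8 + 4 + 2 + 1, 21^47 ≡ 47·47·13·14·21: 47·47 = 2209 ≡ 13, then 13·13 = 169 ≡ 47, then 47·14 = 658 ≡ 48, then 48·21 = 1008 ≡ 32. So 21^47 ≡ 32 (mod 61).
Hence f⁻¹(21) = 32.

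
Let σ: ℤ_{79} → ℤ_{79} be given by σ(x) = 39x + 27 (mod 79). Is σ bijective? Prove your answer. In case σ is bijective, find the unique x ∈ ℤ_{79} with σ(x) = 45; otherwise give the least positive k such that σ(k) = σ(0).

43

If σ(a) = σ(b), then 39a ≡ 39b (mod 79). Because gcd(39, 79) = 1, we may cancel 39 to get a ≡ b (mod 79).
We now compute 39⁻¹ mod 79 explicitly. Euclid's algorithm: 79 = 2·39 + 1; back-substituting gives 1 = 77·39 − 38·79, so 39⁻¹ ≡ 77 (mod 79).
For any y ∈ ℤ_{79}, x = 77(y − 27) mod 79 satisfies σ(x) = 39·77(y − 27) + 27 ≡ y (since 39·77 ≡ 1 mod 79). So every y has a preimage.
Hence σ is bijective.
Since σ is bijective, we compute σ⁻¹(45): solve 39x + 27 ≡ 45 (mod 79), i.e. 39x ≡ 18 (mod 79).
Multiplying by 39⁻¹ = 77 gives x ≡ 77·18 = 1386 = 17·79 + 43 ≡ 43 (mod 79).
Check: σ(43) = 39·43 + 27 = 1704 = 21·79 + 45 ≡ 45 (mod 79).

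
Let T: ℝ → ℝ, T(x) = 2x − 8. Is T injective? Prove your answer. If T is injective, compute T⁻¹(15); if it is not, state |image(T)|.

Suppose T(u) = T(v). Then 2u − 8 = 2v − 8, thus 2u = 2v, therefore u = v.
So T is injective.
Since T is injective, we compute T⁻¹(15) = (15 + 8)/2 = 23/2.

23/2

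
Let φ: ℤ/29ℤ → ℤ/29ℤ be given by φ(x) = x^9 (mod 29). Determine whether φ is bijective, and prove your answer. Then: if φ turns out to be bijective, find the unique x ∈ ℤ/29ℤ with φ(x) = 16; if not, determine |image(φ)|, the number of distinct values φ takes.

25

Since 29 is prime, the nonzero elements of ℤ/29ℤ form a cyclic group of order 28.
As gcd(9, 28) = 1, raising to the 9th power is a bijection on this group: if a^9 ≡ b^9 then (ab^{−1})^9 = 1, and the only element of order dividing gcd(9, 28) = 1 is 1, so a = b.
With φ(0) = 0 this makes φ injective on all of ℤ/29ℤ, hence bijective (finite equal-size domain and codomain). In particular φ is bijective.
Since φ is bijective, we find the preimage of 16. The inverse of x ↦ x^9 on (ℤ/29ℤ)^× is x ↦ x^25, because 9·25 = 225 = 8·28 + 1 ≡ 1 (mod 28) and x^{28} = 1 for x ≠ 0 (Fermat). So φ⁻¹(16) = 16^25 mod 29.
Repeated squaring mod 29: 16^1 ≡ 16, 16^2 ≡ 16² = 256 ≡ 24, 16^4 ≡ 24² = 576 ≡ 25, 16^8 ≡ 25² = 625 ≡ 16, 16^16 ≡ 16² = 256 ≡ 24. Since 25 = 16 + 8 + 1, 16^25 ≡ 24·16·16: 24·16 = 384 ≡ 7, then 7·16 = 112 ≡ 25. So 16^25 ≡ 25 (mod 29).
Hence φ⁻¹(16) = 25.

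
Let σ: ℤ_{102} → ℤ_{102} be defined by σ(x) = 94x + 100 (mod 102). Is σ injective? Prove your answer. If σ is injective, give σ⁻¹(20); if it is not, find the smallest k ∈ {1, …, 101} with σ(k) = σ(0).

51

By definition, injectivity means: for all s, t in the domain, σ(s) = σ(t) implies s = t.
We have gcd(94, 102) = 2 > 1. Taking s = 0 and t = 51: σ(0) = 100 and σ(51) = 94·51 + 100 = 4894 ≡ 100 (mod 102).
So σ(0) = σ(51) while 0 ≠ 51, therefore σ is not injective.
Since σ is not injective, we find the least positive k with σ(k) = σ(0): this means 94k ≡ 0 (mod 102), i.e. 102 ∣ 94k. Since gcd(94, 102) = 2, dividing through by 2 this holds exactly when 51 ∣ 47k, and as gcd(47, 51) = 1, exactly when 51 ∣ k.
The smallest positive such k is 51.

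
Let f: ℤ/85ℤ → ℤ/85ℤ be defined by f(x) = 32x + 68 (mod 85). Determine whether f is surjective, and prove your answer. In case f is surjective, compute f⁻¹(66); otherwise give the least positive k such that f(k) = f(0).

Since gcd(32, 85) = 1, 32 is invertible modulo 85. Euclid's algorithm: 85 = 2·32 + 21, 32 = 1·21 + 11, 21 = 1·11 + 10, 11 = 1·10 + 1; back-substituting gives 1 = 8·32 − 3·85, so 32⁻¹ ≡ 8 (mod 85).
Then y ↦ 8(y − 68) is a two-sided inverse to f, so every y ∈ ℤ/85ℤ has a preimage.
Thus f is surjective.
Since f is surjective, we compute f⁻¹(66): solve 32x + 68 ≡ 66 (mod 85), i.e. 32x ≡ 83 (mod 85).
Multiplying by 32⁻¹ = 8 gives x ≡ 8·83 = 664 = 7·85 + 69 ≡ 69 (mod 85).
Check: f(69) = 32·69 + 68 = 2276 = 26·85 + 66 ≡ 66 (mod 85).

69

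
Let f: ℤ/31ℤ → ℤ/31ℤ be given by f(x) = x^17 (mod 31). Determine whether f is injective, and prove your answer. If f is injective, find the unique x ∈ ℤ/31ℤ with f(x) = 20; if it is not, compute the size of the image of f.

19

Since 31 is prime, the nonzero elements of ℤ/31ℤ form a cyclic group of order 30.
As gcd(17, 30) = 1, raising to the 17th power is a bijection on this group: if u^17 ≡ v^17 then (uv^{−1})^17 = 1, and the only element of order dividing gcd(17, 30) = 1 is 1, so u = v.
With f(0) = 0 this makes f injective on all of ℤ/31ℤ, hence bijective (finite equal-size domain and codomain). In particular f is injective.
Since f is injective, we find the preimage of 20. The inverse of x ↦ x^17 on (ℤ/31ℤ)^× is x ↦ x^23, because 17·23 = 391 = 13·30 + 1 ≡ 1 (mod 30) and x^{30} = 1 for x ≠ 0 (Fermat). So f⁻¹(20) = 20^23 mod 31.
Repeated squaring mod 31: 20^1 ≡ 20, 20^2 ≡ 20² = 400 ≡ 28, 20^4 ≡ 28² = 784 ≡ 9, 20^8 ≡ 9² = 81 ≡ 19, 20^16 ≡ 19² = 361 ≡ 20. Since 23 = 16 + 4 + 2 + 1, 20^23 ≡ 20·9·28·20: 20·9 = 180 ≡ 25, then 25·28 = 700 ≡ 18, then 18·20 = 360 ≡ 19. So 20^23 ≡ 19 (mod 31).
Hence f⁻¹(20) = 19.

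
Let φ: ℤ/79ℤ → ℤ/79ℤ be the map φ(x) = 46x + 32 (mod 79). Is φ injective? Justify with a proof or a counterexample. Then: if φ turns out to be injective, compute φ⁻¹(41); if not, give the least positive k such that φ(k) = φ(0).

Recall that injectivity means: for all a, b in the domain, φ(a) = φ(b) implies a = b.
If φ(a) = φ(b), then 46a ≡ 46b (mod 79). Because gcd(46, 79) = 1, we may cancel 46 to get a ≡ b (mod 79).
So φ is injective.
We now compute 46⁻¹ mod 79 explicitly. Euclid's algorithm: 79 = 1·46 + 33, 46 = 1·33 + 13, 33 = 2·13 + 7, 13 = 1·7 + 6, 7 = 1·6 + 1; back-substituting gives 1 = 67·46 − 39·79, so 46⁻¹ ≡ 67 (mod 79).
Since φ is injective, we find φ⁻¹(41): we need 46x ≡ 41 − 32 ≡ 9 (mod 79). Using 46⁻¹ = 67: x ≡ 67·9 = 603 = 7·79 + 50, so x = 50.
Check: φ(50) = 46·50 + 32 = 2332 = 29·79 + 41 ≡ 41 (mod 79).

50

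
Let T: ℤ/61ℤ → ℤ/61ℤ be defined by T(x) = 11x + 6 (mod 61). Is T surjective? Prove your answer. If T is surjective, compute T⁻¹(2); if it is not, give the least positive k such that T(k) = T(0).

Since gcd(11, 61) = 1, 11 is invertible modulo 61. Euclid's algorithm: 61 = 5·11 + 6, 11 = 1·6 + 5, 6 = 1·5 + 1; back-substituting gives 1 = 50·11 − 9·61, so 11⁻¹ ≡ 50 (mod 61).
Then y ↦ 50(y − 6) is a two-sided inverse to T, so every y ∈ ℤ/61ℤ has a preimage.
So T is surjective.
Since T is surjective, we compute T⁻¹(2): solve 11x + 6 ≡ 2 (mod 61), i.e. 11x ≡ 57 (mod 61).
Multiplying by 11⁻¹ = 50 gives x ≡ 50·57 = 2850 = 46·61 + 44 ≡ 44 (mod 61).
Check: T(44) = 11·44 + 6 = 490 = 8·61 + 2 ≡ 2 (mod 61).

44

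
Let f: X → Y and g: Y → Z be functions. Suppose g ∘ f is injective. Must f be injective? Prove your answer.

Suppose f(s) = f(t). Applying g: (g ∘ f)(s) = (g ∘ f)(t). Since g ∘ f is injective, s = t. Therefore f is injective.

injective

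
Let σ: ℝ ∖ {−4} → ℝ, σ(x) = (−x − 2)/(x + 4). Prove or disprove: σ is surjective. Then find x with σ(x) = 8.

If σ(x) = −1, cross-multiplying gives 1(−x − 2) = −1(x + 4), which simplifies to −2 = −4 — false.  So −1 has no preimage and σ is not surjective.
Solving σ(x) = 8: cross-multiplying gives −x − 2 = 8(x + 4), which rearranges to −9x = 34, so x = −34/9.

-34/9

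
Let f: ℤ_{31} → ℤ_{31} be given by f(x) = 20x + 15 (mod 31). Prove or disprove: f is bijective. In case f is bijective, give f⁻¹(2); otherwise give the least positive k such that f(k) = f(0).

If f(a) = f(b), then 20a ≡ 20b (mod 31). Because gcd(20, 31) = 1, we may cancel 20 to get a ≡ b (mod 31).
We now compute 20⁻¹ mod 31 explicitly. Euclid's algorithm: 31 = 1·20 + 11, 20 = 1·11 + 9, 11 = 1·9 + 2, 9 = 4·2 + 1; back-substituting gives 1 = 14·20 − 9·31, so 20⁻¹ ≡ 14 (mod 31).
For any y ∈ ℤ_{31}, x = 14(y − 15) mod 31 satisfies f(x) = 20·14(y − 15) + 15 ≡ y (since 20·14 ≡ 1 mod 31). So every y has a preimage.
Thus f is bijective.
Since f is bijective, we compute f⁻¹(2): solve 20x + 15 ≡ 2 (mod 31), i.e. 20x ≡ 18 (mod 31).
Multiplying by 20⁻¹ = 14 gives x ≡ 14·18 = 252 = 8·31 + 4 ≡ 4 (mod 31).
Check: f(4) = 20·4 + 15 = 95 = 3·31 + 2 ≡ 2 (mod 31).

4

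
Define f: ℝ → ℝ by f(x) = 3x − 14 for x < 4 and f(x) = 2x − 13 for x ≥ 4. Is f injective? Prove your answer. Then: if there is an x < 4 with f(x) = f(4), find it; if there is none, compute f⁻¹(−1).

3

Both pieces are strictly increasing (slopes 3 and 2), so each is injective on its own interval.
The left piece maps (−∞, 4) onto (−∞, −2); the right piece maps [4, ∞) onto [−5, ∞).
These images overlap. In particular f(4) = −5 (right piece), and solving 3x − 14 = −5 on the left piece gives x = 3 < 4.
So f(3) = f(4) with 3 ≠ 4, and f is not injective. This x = 3 is the requested value below 4.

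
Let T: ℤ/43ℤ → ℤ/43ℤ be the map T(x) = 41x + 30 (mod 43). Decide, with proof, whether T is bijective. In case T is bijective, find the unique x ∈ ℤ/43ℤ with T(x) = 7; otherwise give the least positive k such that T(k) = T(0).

33

Recall: T is injective if T(a) = T(b) implies a = b.
If T(a) = T(b), then 41a ≡ 41b (mod 43). Because gcd(41, 43) = 1, we may cancel 41 to get a ≡ b (mod 43).
We now compute 41⁻¹ mod 43 explicitly. Euclid's algorithm: 43 = 1·41 + 2, 41 = 20·2 + 1; back-substituting gives 1 = 21·41 − 20·43, so 41⁻¹ ≡ 21 (mod 43).
For any y ∈ ℤ/43ℤ, x = 21(y − 30) mod 43 satisfies T(x) = 41·21(y − 30) + 30 ≡ y (since 41·21 ≡ 1 mod 43). So every y has a preimage.
Therefore T is bijective.
Since T is bijective, we find T⁻¹(7): we need 41x ≡ 7 − 30 ≡ 20 (mod 43). Using 41⁻¹ = 21: x ≡ 21·20 = 420 = 9·43 + 33, so x = 33.
Check: T(33) = 41·33 + 30 = 1383 = 32·43 + 7 ≡ 7 (mod 43).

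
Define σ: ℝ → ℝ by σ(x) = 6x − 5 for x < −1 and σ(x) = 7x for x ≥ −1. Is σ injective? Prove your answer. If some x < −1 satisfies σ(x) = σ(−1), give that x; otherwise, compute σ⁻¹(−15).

Both pieces are strictly increasing (slopes 6 and 7), so each is injective on its own interval.
The left piece maps (−∞, −1) onto (−∞, −11); the right piece maps [−1, ∞) onto [−7, ∞).
These images are disjoint, so no value is attained by both pieces. Therefore σ is injective.
Because the two images are disjoint, no x < −1 has σ(x) = σ(−1), so we compute σ⁻¹(−15): −15 lies in (−∞, −11), so solve 6x − 5 = −15: x = (−15 + 5)/6 = −5/3.

-5/3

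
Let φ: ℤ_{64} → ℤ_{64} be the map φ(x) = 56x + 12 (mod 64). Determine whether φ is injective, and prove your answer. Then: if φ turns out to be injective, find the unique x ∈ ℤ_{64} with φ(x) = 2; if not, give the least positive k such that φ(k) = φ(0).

By definition, φ is injective if φ(x_1) = φ(x_2) implies x_1 = x_2.
We have gcd(56, 64) = 8 > 1. Taking x_1 = 0 and x_2 = 8: φ(0) = 12 and φ(8) = 56·8 + 12 = 460 ≡ 12 (mod 64).
So φ(0) = φ(8) while 0 ≠ 8, so φ is not injective.
Since φ is not injective, we find the least positive k with φ(k) = φ(0): this means 56k ≡ 0 (mod 64), i.e. 64 ∣ 56k. Since gcd(56, 64) = 8, dividing through by 8 this holds exactly when 8 ∣ 7k, and as gcd(7, 8) = 1, exactly when 8 ∣ k.
The smallest positive such k is 8.

8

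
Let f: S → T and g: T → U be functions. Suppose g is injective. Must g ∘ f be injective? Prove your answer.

No. Take S = {0, 1}, T = U = {0, 1, 2, 3, 4, 5}, f(0) = f(1) = 0, and g = identity (injective).
Then (g ∘ f)(0) = (g ∘ f)(1) = 0 with 0 ≠ 1, so g ∘ f is not injective.

not injective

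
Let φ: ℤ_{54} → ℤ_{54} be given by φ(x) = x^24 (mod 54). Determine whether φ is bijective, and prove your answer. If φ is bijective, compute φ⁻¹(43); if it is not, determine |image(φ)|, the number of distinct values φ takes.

φ(0) = 0^24 = 0.
φ(6): Repeated squaring mod 54: 6^1 ≡ 6, 6^2 ≡ 6² = 36, 6^4 ≡ 36² = 1296 ≡ 0, 6^8 ≡ 0² = 0, 6^16 ≡ 0² = 0. Since 24 = 16 + 8, 6^24 ≡ 0·0: 0·0 = 0. So 6^24 ≡ 0 (mod 54).
So φ(0) = φ(6) = 0 while 0 ≠ 6, hence φ is not injective, hence not bijective.
Since φ is not bijective, we determine |image(φ)|. Computing x^24 mod 54 for each x (by repeated squaring, reducing mod 54 at every step), the values φ(0), φ(1), …, φ(53) are: 0, 1, 10, 27, 46, 19, 0, 37, 28, 27, 28, 37, 0, 19, 46, 27, 10, 1, 0, 1, 10, 27, 46, 19, 0, 37, 28, 27, 28, 37, 0, 19, 46, 27, 10, 1, 0, 1, 10, 27, 46, 19, 0, 37, 28, 27, 28, 37, 0, 19, 46, 27, 10, 1.
The distinct values are {0, 1, 10, 19, 27, 28, 37, 46}; there are 8 of them.

8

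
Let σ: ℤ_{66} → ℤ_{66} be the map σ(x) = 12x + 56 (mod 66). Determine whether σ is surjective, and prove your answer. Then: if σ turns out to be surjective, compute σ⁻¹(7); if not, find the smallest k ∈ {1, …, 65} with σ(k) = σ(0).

Since gcd(12, 66) = 6, we have 12x ≡ 0 (mod 6) for all x, so σ(x) ≡ 2 (mod 6).
But 0 ≢ 2 (mod 6), so 0 ∈ ℤ_{66} has no preimage. Hence σ is not surjective.
Since σ is not surjective, we find the least positive k with σ(k) = σ(0): this means 12k ≡ 0 (mod 66), i.e. 66 ∣ 12k. Since gcd(12, 66) = 6, dividing through by 6 this holds exactly when 11 ∣ 2k, and as gcd(2, 11) = 1, exactly when 11 ∣ k.
The smallest positive such k is 11.

11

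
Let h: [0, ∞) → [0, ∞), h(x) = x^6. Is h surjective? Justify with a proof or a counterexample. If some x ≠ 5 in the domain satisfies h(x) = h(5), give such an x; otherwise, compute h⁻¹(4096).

4

For any y ∈ [0, ∞), x = y^{1/6} ∈ [0, ∞) gives h(x) = y, so h is surjective.
Since x ↦ x^6 is strictly increasing on [0, ∞), it is injective there, so no x ≠ 5 in the domain has h(x) = h(5). We therefore compute h⁻¹(4096) = 4096^{1/6} = 4 (indeed 4^6 = 4096).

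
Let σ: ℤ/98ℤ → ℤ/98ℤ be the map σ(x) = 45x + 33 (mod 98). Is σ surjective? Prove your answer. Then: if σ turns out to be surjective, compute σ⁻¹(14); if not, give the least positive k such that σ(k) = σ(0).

Since gcd(45, 98) = 1, 45 is invertible modulo 98. Euclid's algorithm: 98 = 2·45 + 8, 45 = 5·8 + 5, 8 = 1·5 + 3, 5 = 1·3 + 2, 3 = 1·2 + 1; back-substituting gives 1 = 61·45 − 28·98, so 45⁻¹ ≡ 61 (mod 98).
Then y ↦ 61(y − 33) is a two-sided inverse to σ, so every y ∈ ℤ/98ℤ has a preimage.
Therefore σ is surjective.
Since σ is surjective, we find σ⁻¹(14): we need 45x ≡ 14 − 33 ≡ 79 (mod 98). Using 45⁻¹ = 61: x ≡ 61·79 = 4819 = 49·98 + 17, so x = 17.
Check: σ(17) = 45·17 + 33 = 798 = 8·98 + 14 ≡ 14 (mod 98).

17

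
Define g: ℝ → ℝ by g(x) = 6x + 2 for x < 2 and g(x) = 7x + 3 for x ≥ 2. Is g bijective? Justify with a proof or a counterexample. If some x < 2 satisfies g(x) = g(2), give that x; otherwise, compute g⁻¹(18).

Both pieces are strictly increasing (slopes 6 and 7), so each is injective on its own interval.
The left piece maps (−∞, 2) onto (−∞, 14); the right piece maps [2, ∞) onto [17, ∞).
The images leave a gap (14 has no preimage), so g is not surjective, hence not bijective.
Because the two images are disjoint, no x < 2 has g(x) = g(2), so we compute g⁻¹(18): 18 lies in [17, ∞), so solve 7x + 3 = 18: x = (18 − 3)/7 = 15/7.

15/7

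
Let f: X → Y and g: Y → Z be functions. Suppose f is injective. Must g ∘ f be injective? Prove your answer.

No. Take X = Y = Z = {1, 2}, f = identity (injective), and g(x) = 1 for every x.
Then (g ∘ f)(1) = 1 = (g ∘ f)(2) with 1 ≠ 2, so g ∘ f is not injective.

not injective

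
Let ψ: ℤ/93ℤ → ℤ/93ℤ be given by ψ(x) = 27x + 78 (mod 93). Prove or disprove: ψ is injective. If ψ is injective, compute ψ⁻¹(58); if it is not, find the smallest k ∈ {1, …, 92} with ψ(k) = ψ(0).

31

Recall: ψ is injective if ψ(x_1) = ψ(x_2) implies x_1 = x_2.
We have gcd(27, 93) = 3 > 1. Taking x_1 = 0 and x_2 = 31: ψ(0) = 78 and ψ(31) = 27·31 + 78 = 915 ≡ 78 (mod 93).
So ψ(0) = ψ(31) while 0 ≠ 31, therefore ψ is not injective.
Since ψ is not injective, we find the least positive k with ψ(k) = ψ(0): this means 27k ≡ 0 (mod 93), i.e. 93 ∣ 27k. Since gcd(27, 93) = 3, dividing through by 3 this holds exactly when 31 ∣ 9k, and as gcd(9, 31) = 1, exactly when 31 ∣ k.
The smallest positive such k is 31.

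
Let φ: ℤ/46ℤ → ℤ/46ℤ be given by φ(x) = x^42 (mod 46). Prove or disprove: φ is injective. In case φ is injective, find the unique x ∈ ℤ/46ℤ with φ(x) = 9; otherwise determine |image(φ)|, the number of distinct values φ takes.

φ(22): Repeated squaring mod 46: 22^1 ≡ 22, 22^2 ≡ 22² = 484 ≡ 24, 22^4 ≡ 24² = 576 ≡ 24, 22^8 ≡ 24² = 576 ≡ 24, 22^16 ≡ 24² = 576 ≡ 24, 22^32 ≡ 24² = 576 ≡ 24. Since 42 = 32 + 8 + 2, 22^42 ≡ 24·24·24: 24·24 = 576 ≡ 24, then 24·24 = 576 ≡ 24. So 22^42 ≡ 24 (mod 46).
φ(24): Repeated squaring mod 46: 24^1 ≡ 24, 24^2 ≡ 24² = 576 ≡ 24, 24^4 ≡ 24² = 576 ≡ 24, 24^8 ≡ 24² = 576 ≡ 24, 24^16 ≡ 24² = 576 ≡ 24, 24^32 ≡ 24² = 576 ≡ 24. Since 42 = 32 + 8 + 2, 24^42 ≡ 24·24·24: 24·24 = 576 ≡ 24, then 24·24 = 576 ≡ 24. So 24^42 ≡ 24 (mod 46).
So φ(22) = φ(24) = 24 while 22 ≠ 24, so φ is not injective.
Since φ is not injective, we determine |image(φ)|. Computing x^42 mod 46 for each x (by repeated squaring, reducing mod 46 at every step), the values φ(0), φ(1), …, φ(45) are: 0, 1, 6, 41, 36, 35, 16, 31, 32, 25, 26, 27, 4, 3, 2, 9, 8, 39, 12, 13, 18, 29, 24, 23, 24, 29, 18, 13, 12, 39, 8, 9, 2, 3, 4, 27, 26, 25, 32, 31, 16, 35, 36, 41, 6, 1.
The distinct values are {0, 1, 2, 3, 4, 6, 8, 9, 12, 13, 16, 18, 23, 24, 25, 26, 27, 29, 31, 32, 35, 36, 39, 41}; there are 24 of them.

24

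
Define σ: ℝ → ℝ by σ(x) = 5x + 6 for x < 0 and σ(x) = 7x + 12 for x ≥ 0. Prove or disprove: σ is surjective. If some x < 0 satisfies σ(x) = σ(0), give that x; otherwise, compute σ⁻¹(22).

Both pieces are strictly increasing (slopes 5 and 7), so each is injective on its own interval.
The left piece maps (−∞, 0) onto (−∞, 6); the right piece maps [0, ∞) onto [12, ∞).
The union (−∞, 6) ∪ [12, ∞) omits the interval between 6 and 12; in particular 6 has no preimage. So σ is not surjective.
Because the two images are disjoint, no x < 0 has σ(x) = σ(0), so we compute σ⁻¹(22): 22 lies in [12, ∞), so solve 7x + 12 = 22: x = (22 − 12)/7 = 10/7.

10/7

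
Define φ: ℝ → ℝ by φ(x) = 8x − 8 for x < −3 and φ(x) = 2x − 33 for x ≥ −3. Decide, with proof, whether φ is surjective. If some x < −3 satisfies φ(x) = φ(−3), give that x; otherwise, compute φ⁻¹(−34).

Both pieces are strictly increasing (slopes 8 and 2), so each is injective on its own interval.
The left piece maps (−∞, −3) onto (−∞, −32); the right piece maps [−3, ∞) onto [−39, ∞).
The union (−∞, −32) ∪ [−39, ∞) covers ℝ, so φ is surjective.
For the follow-up: the images overlap, so an x < −3 with φ(x) = φ(−3) exists. φ(−3) = −39; solving 8x − 8 = −39 for x < −3 gives x = (−39 + 8)/8 = −31/8.

-31/8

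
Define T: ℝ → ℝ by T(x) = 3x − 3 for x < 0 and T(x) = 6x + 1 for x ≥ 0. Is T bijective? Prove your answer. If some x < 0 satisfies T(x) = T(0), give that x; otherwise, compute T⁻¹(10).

Both pieces are strictly increasing (slopes 3 and 6), so each is injective on its own interval.
The left piece maps (−∞, 0) onto (−∞, −3); the right piece maps [0, ∞) onto [1, ∞).
The images leave a gap (−3 has no preimage), so T is not surjective, hence not bijective.
Because the two images are disjoint, no x < 0 has T(x) = T(0), so we compute T⁻¹(10): 10 lies in [1, ∞), so solve 6x + 1 = 10: x = (10 − 1)/6 = 3/2.

3/2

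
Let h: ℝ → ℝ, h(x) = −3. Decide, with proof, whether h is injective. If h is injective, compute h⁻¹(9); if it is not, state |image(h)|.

h(0) = −3 = h(1) with 0 ≠ 1, so h is not injective.
Since h is not injective, we state |image(h)|: the image of h is {−3}, which has 1 element.

1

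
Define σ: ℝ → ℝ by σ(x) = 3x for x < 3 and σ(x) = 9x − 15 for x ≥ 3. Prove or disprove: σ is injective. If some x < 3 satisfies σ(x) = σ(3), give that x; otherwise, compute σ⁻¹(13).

28/9

Both pieces are strictly increasing (slopes 3 and 9), so each is injective on its own interval.
The left piece maps (−∞, 3) onto (−∞, 9); the right piece maps [3, ∞) onto [12, ∞).
These images are disjoint, so no value is attained by both pieces. So σ is injective.
Because the two images are disjoint, no x < 3 has σ(x) = σ(3), so we compute σ⁻¹(13): 13 lies in [12, ∞), so solve 9x − 15 = 13: x = (13 + 15)/9 = 28/9.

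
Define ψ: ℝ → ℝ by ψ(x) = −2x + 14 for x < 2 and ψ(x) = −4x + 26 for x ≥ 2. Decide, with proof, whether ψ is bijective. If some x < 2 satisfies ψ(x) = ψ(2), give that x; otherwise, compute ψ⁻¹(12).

-2

Both pieces are strictly decreasing (slopes −2 and −4), so each is injective on its own interval.
The left piece maps (−∞, 2) onto (10, ∞); the right piece maps [2, ∞) onto (−∞, 18].
These images overlap. In particular ψ(2) = 18 (right piece), and solving −2x + 14 = 18 on the left piece gives x = −2 < 2.
So ψ(−2) = ψ(2) with −2 ≠ 2, and ψ is not injective, hence not bijective. This x = −2 is the requested value below 2.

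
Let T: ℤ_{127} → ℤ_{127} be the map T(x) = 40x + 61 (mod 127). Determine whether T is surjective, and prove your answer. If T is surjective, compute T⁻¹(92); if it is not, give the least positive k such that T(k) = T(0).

23

Since gcd(40, 127) = 1, 40 is invertible modulo 127. Euclid's algorithm: 127 = 3·40 + 7, 40 = 5·7 + 5, 7 = 1·5 + 2, 5 = 2·2 + 1; back-substituting gives 1 = 54·40 − 17·127, so 40⁻¹ ≡ 54 (mod 127).
For any y ∈ ℤ_{127}, x = 54(y − 61) mod 127 satisfies T(x) = 40·54(y − 61) + 61 ≡ y (since 40·54 ≡ 1 mod 127). So every y has a preimage.
Therefore T is surjective.
Since T is surjective, we compute T⁻¹(92): solve 40x + 61 ≡ 92 (mod 127), i.e. 40x ≡ 31 (mod 127).
Multiplying by 40⁻¹ = 54 gives x ≡ 54·31 = 1674 = 13·127 + 23 ≡ 23 (mod 127).
Check: T(23) = 40·23 + 61 = 981 = 7·127 + 92 ≡ 92 (mod 127).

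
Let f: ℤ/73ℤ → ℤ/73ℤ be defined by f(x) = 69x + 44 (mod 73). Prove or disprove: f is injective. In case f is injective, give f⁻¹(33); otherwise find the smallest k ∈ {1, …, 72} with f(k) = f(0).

21

Suppose f(a) = f(b) in ℤ/73ℤ. Then 69a + 44 ≡ 69b + 44 (mod 73), hence 69(a − b) ≡ 0 (mod 73).
Since gcd(69, 73) = 1, 69 is invertible modulo 73, therefore a − b ≡ 0 (mod 73), i.e. a = b.
Therefore f is injective.
We now compute 69⁻¹ mod 73 explicitly. Euclid's algorithm: 73 = 1·69 + 4, 69 = 17·4 + 1; back-substituting gives 1 = 18·69 − 17·73, so 69⁻¹ ≡ 18 (mod 73).
Since f is injective, we find f⁻¹(33): we need 69x ≡ 33 − 44 ≡ 62 (mod 73). Using 69⁻¹ = 18: x ≡ 18·62 = 1116 = 15·73 + 21, so x = 21.
Check: f(21) = 69·21 + 44 = 1493 = 20·73 + 33 ≡ 33 (mod 73).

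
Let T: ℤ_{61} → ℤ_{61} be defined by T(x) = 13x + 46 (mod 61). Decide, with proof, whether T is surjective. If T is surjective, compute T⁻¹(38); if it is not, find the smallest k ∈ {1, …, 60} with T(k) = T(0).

51

Since gcd(13, 61) = 1, 13 is invertible modulo 61. Euclid's algorithm: 61 = 4·13 + 9, 13 = 1·9 + 4, 9 = 2·4 + 1; back-substituting gives 1 = 47·13 − 10·61, so 13⁻¹ ≡ 47 (mod 61).
For any y ∈ ℤ_{61}, x = 47(y − 46) mod 61 satisfies T(x) = 13·47(y − 46) + 46 ≡ y (since 13·47 ≡ 1 mod 61). So every y has a preimage.
Therefore T is surjective.
Since T is surjective, we find T⁻¹(38): we need 13x ≡ 38 − 46 ≡ 53 (mod 61). Using 13⁻¹ = 47: x ≡ 47·53 = 2491 = 40·61 + 51, so x = 51.
Check: T(51) = 13·51 + 46 = 709 = 11·61 + 38 ≡ 38 (mod 61).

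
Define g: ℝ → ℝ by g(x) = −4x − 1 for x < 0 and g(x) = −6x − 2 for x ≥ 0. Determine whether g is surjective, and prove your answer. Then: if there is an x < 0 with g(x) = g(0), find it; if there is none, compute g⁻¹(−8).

1

Both pieces are strictly decreasing (slopes −4 and −6), so each is injective on its own interval.
The left piece maps (−∞, 0) onto (−1, ∞); the right piece maps [0, ∞) onto (−∞, −2].
The union (−1, ∞) ∪ (−∞, −2] omits the interval between −1 and −2; in particular −1 has no preimage. So g is not surjective.
Because the two images are disjoint, no x < 0 has g(x) = g(0), so we compute g⁻¹(−8): −8 lies in (−∞, −2], so solve −6x − 2 = −8: x = (−8 + 2)/(−6) = 1.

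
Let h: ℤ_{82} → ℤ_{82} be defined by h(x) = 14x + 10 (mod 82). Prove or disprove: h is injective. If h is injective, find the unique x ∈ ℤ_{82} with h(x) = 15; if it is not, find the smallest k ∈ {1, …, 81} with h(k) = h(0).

We have gcd(14, 82) = 2 > 1. Taking s = 0 and t = 41: h(0) = 10 and h(41) = 14·41 + 10 = 584 ≡ 10 (mod 82).
So h(0) = h(41) while 0 ≠ 41, hence h is not injective.
Since h is not injective, we find the least positive k with h(k) = h(0): this means 14k ≡ 0 (mod 82), i.e. 82 ∣ 14k. Since gcd(14, 82) = 2, dividing through by 2 this holds exactly when 41 ∣ 7k, and as gcd(7, 41) = 1, exactly when 41 ∣ k.
The smallest positive such k is 41.

41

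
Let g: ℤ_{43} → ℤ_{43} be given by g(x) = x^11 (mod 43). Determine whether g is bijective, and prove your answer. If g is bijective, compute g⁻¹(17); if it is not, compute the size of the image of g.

Since 43 is prime, the nonzero elements of ℤ_{43} form a cyclic group of order 42.
As gcd(11, 42) = 1, raising to the 11th power is a bijection on this group: if u^11 ≡ v^11 then (uv^{−1})^11 = 1, and the only element of order dividing gcd(11, 42) = 1 is 1, so u = v.
With g(0) = 0 this makes g injective on all of ℤ_{43}, hence bijective (finite equal-size domain and codomain). In particular g is bijective.
Since g is bijective, we find the preimage of 17. The inverse of x ↦ x^11 on (ℤ_{43})^× is x ↦ x^23, because 11·23 = 253 = 6·42 + 1 ≡ 1 (mod 42) and x^{42} = 1 for x ≠ 0 (Fermat). So g⁻¹(17) = 17^23 mod 43.
Repeated squaring mod 43: 17^1 ≡ 17, 17^2 ≡ 17² = 289 ≡ 31, 17^4 ≡ 31² = 961 ≡ 15, 17^8 ≡ 15² = 225 ≡ 10, 17^16 ≡ 10² = 100 ≡ 14. Since 23 = 16 + 4 + 2 + 1, 17^23 ≡ 14·15·31·17: 14·15 = 210 ≡ 38, then 38·31 = 1178 ≡ 17, then 17·17 = 289 ≡ 31. So 17^23 ≡ 31 (mod 43).
Hence g⁻¹(17) = 31.

31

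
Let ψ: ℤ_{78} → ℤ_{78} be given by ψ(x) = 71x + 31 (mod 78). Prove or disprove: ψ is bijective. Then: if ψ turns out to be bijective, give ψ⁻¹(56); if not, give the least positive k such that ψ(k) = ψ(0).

By definition, injectivity means: for all u, v in the domain, ψ(u) = ψ(v) implies u = v.
If ψ(u) = ψ(v), then 71u ≡ 71v (mod 78). Because gcd(71, 78) = 1, we may cancel 71 to get u ≡ v (mod 78).
We now compute 71⁻¹ mod 78 explicitly. Euclid's algorithm: 78 = 1·71 + 7, 71 = 10·7 + 1; back-substituting gives 1 = 11·71 − 10·78, so 71⁻¹ ≡ 11 (mod 78).
Then y ↦ 11(y − 31) is a two-sided inverse to ψ, so every y ∈ ℤ_{78} has a preimage.
Hence ψ is bijective.
Since ψ is bijective, we find ψ⁻¹(56): we need 71x ≡ 56 − 31 ≡ 25 (mod 78). Using 71⁻¹ = 11: x ≡ 11·25 = 275 = 3·78 + 41, so x = 41.
Check: ψ(41) = 71·41 + 31 = 2942 = 37·78 + 56 ≡ 56 (mod 78).

41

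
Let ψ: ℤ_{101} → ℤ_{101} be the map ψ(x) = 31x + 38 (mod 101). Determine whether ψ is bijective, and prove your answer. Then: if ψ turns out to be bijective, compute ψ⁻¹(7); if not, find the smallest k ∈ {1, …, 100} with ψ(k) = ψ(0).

100

Recall that ψ is injective if ψ(x_1) = ψ(x_2) implies x_1 = x_2.
If ψ(x_1) = ψ(x_2), then 31x_1 ≡ 31x_2 (mod 101). Because gcd(31, 101) = 1, we may cancel 31 to get x_1 ≡ x_2 (mod 101).
We now compute 31⁻¹ mod 101 explicitly. Euclid's algorithm: 101 = 3·31 + 8, 31 = 3·8 + 7, 8 = 1·7 + 1; back-substituting gives 1 = 88·31 − 27·101, so 31⁻¹ ≡ 88 (mod 101).
For any y ∈ ℤ_{101}, x = 88(y − 38) mod 101 satisfies ψ(x) = 31·88(y − 38) + 38 ≡ y (since 31·88 ≡ 1 mod 101). So every y has a preimage.
Hence ψ is bijective.
Since ψ is bijective, we find ψ⁻¹(7): we need 31x ≡ 7 − 38 ≡ 70 (mod 101). Using 31⁻¹ = 88: x ≡ 88·70 = 6160 = 60·101 + 100, so x = 100.
Check: ψ(100) = 31·100 + 38 = 3138 = 31·101 + 7 ≡ 7 (mod 101).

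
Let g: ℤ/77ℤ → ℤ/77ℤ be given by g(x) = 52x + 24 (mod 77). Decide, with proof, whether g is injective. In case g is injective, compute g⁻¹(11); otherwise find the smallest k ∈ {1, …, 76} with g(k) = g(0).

19

Suppose g(u) = g(v) in ℤ/77ℤ. Then 52u + 24 ≡ 52v + 24 (mod 77), therefore 52(u − v) ≡ 0 (mod 77).
Since gcd(52, 77) = 1, 52 is invertible modulo 77, so u − v ≡ 0 (mod 77), i.e. u = v.
Therefore g is injective.
We now compute 52⁻¹ mod 77 explicitly. Euclid's algorithm: 77 = 1·52 + 25, 52 = 2·25 + 2, 25 = 12·2 + 1; back-substituting gives 1 = 40·52 − 27·77, so 52⁻¹ ≡ 40 (mod 77).
Since g is injective, we compute g⁻¹(11): solve 52x + 24 ≡ 11 (mod 77), i.e. 52x ≡ 64 (mod 77).
Multiplying by 52⁻¹ = 40 gives x ≡ 40·64 = 2560 = 33·77 + 19 ≡ 19 (mod 77).
Check: g(19) = 52·19 + 24 = 1012 = 13·77 + 11 ≡ 11 (mod 77).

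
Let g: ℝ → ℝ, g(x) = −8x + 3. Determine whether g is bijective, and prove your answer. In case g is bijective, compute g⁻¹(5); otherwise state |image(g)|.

-1/4

Suppose g(a) = g(b). Then −8a + 3 = −8b + 3, so −8a = −8b, so a = b.
For any y ∈ ℝ, x = (y − 3)/(−8) satisfies g(x) = y.
Hence g is bijective.
Since g is bijective, we compute g⁻¹(5) = (5 − 3)/(−8) = −1/4.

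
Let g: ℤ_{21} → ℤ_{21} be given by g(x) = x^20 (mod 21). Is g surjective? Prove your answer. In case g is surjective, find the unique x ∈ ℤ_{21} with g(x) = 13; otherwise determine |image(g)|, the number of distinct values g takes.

8

g(2): Repeated squaring mod 21: 2^1 ≡ 2, 2^2 ≡ 2² = 4, 2^4 ≡ 4² = 16, 2^8 ≡ 16² = 256 ≡ 4, 2^16 ≡ 4² = 16. Since 20 = 16 + 4, 2^20 ≡ 16·16: 16·16 = 256 ≡ 4. So 2^20 ≡ 4 (mod 21).
g(5): Repeated squaring mod 21: 5^1 ≡ 5, 5^2 ≡ 5² = 25 ≡ 4, 5^4 ≡ 4² = 16, 5^8 ≡ 16² = 256 ≡ 4, 5^16 ≡ 4² = 16. Since 20 = 16 + 4, 5^20 ≡ 16·16: 16·16 = 256 ≡ 4. So 5^20 ≡ 4 (mod 21).
So g(2) = g(5) = 4 while 2 ≠ 5, so g is not injective.
A non-injective map from the 21-element set ℤ_{21} to itself takes at most 20 distinct values, so it cannot be surjective. Therefore g is not surjective.
Since g is not surjective, we determine |image(g)|. Computing x^20 mod 21 for each x (by repeated squaring, reducing mod 21 at every step), the values g(0), g(1), …, g(20) are: 0, 1, 4, 9, 16, 4, 15, 7, 1, 18, 16, 16, 18, 1, 7, 15, 4, 16, 9, 4, 1.
The distinct values are {0, 1, 4, 7, 9, 15, 16, 18}; there are 8 of them.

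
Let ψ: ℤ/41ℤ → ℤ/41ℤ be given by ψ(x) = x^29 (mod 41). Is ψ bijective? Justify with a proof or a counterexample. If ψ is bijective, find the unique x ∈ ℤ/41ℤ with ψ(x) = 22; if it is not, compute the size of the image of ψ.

Since 41 is prime, the nonzero elements of ℤ/41ℤ form a cyclic group of order 40.
As gcd(29, 40) = 1, raising to the 29th power is a bijection on this group: if x_1^29 ≡ x_2^29 then (x_1x_2^{−1})^29 = 1, and the only element of order dividing gcd(29, 40) = 1 is 1, so x_1 = x_2.
With ψ(0) = 0 this makes ψ injective on all of ℤ/41ℤ, hence bijective (finite equal-size domain and codomain). In particular ψ is bijective.
Since ψ is bijective, we find the preimage of 22. The inverse of x ↦ x^29 on (ℤ/41ℤ)^× is x ↦ x^29, because 29·29 = 841 = 21·40 + 1 ≡ 1 (mod 40) and x^{40} = 1 for x ≠ 0 (Fermat). So ψ⁻¹(22) = 22^29 mod 41.
Repeated squaring mod 41: 22^1 ≡ 22, 22^2 ≡ 22² = 484 ≡ 33, 22^4 ≡ 33² = 1089 ≡ 23, 22^8 ≡ 23² = 529 ≡ 37, 22^16 ≡ 37² = 1369 ≡ 16. Since 29 = 16 + 8 + 4 + 1, 22^29 ≡ 16·37·23·22: 16·37 = 592 ≡ 18, then 18·23 = 414 ≡ 4, then 4·22 = 88 ≡ 6. So 22^29 ≡ 6 (mod 41).
Hence ψ⁻¹(22) = 6.

6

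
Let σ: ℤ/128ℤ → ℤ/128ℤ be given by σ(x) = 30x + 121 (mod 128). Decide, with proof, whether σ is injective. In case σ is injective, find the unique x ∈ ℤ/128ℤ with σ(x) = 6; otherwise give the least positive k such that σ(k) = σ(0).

64

We have gcd(30, 128) = 2 > 1. Taking s = 0 and t = 64: σ(0) = 121 and σ(64) = 30·64 + 121 = 2041 ≡ 121 (mod 128).
So σ(0) = σ(64) while 0 ≠ 64, thus σ is not injective.
Since σ is not injective, we find the least positive k with σ(k) = σ(0): this means 30k ≡ 0 (mod 128), i.e. 128 ∣ 30k. Since gcd(30, 128) = 2, dividing through by 2 this holds exactly when 64 ∣ 15k, and as gcd(15, 64) = 1, exactly when 64 ∣ k.
The smallest positive such k is 64.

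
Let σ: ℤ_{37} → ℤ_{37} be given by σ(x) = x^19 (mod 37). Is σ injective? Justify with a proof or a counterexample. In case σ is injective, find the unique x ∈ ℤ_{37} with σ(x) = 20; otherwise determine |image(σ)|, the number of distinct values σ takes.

Since 37 is prime, the nonzero elements of ℤ_{37} form a cyclic group of order 36.
As gcd(19, 36) = 1, raising to the 19th power is a bijection on this group: if a^19 ≡ b^19 then (ab^{−1})^19 = 1, and the only element of order dividing gcd(19, 36) = 1 is 1, so a = b.
With σ(0) = 0 this makes σ injective on all of ℤ_{37}, hence bijective (finite equal-size domain and codomain). In particular σ is injective.
Since σ is injective, we find the preimage of 20. The inverse of x ↦ x^19 on (ℤ_{37})^× is x ↦ x^19, because 19·19 = 361 = 10·36 + 1 ≡ 1 (mod 36) and x^{36} = 1 for x ≠ 0 (Fermat). So σ⁻¹(20) = 20^19 mod 37.
Repeated squaring mod 37: 20^1 ≡ 20, 20^2 ≡ 20² = 400 ≡ 30, 20^4 ≡ 30² = 900 ≡ 12, 20^8 ≡ 12² = 144 ≡ 33, 20^16 ≡ 33² = 1089 ≡ 16. Since 19 = 16 + 2 + 1, 20^19 ≡ 16·30·20: 16·30 = 480 ≡ 36, then 36·20 = 720 ≡ 17. So 20^19 ≡ 17 (mod 37).
Hence σ⁻¹(20) = 17.

17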